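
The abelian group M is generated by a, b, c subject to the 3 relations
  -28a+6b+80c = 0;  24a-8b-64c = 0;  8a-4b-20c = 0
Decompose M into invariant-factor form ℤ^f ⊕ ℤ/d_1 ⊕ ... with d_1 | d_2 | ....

rank_ℚ(R)=3; free=3−3=0
SNF(R) diag = [2, 4, 8] → torsion [2, 4, 8]

Answer: M ≅ ℤ/2 ⊕ ℤ/4 ⊕ ℤ/8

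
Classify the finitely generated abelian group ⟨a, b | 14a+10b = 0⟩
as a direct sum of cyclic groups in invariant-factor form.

Answer: M ≅ ℤ^1 ⊕ ℤ/2

Derivation:
rank_ℚ(R)=1; free=2−1=1
SNF(R) diag = [2] → torsion [2]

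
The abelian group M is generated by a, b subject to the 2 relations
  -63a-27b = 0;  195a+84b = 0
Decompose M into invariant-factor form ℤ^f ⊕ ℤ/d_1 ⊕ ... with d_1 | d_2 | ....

rank_ℚ(R)=2; free=2−2=0
SNF(R) diag = [3, 9] → torsion [3, 9]

Answer: M ≅ ℤ/3 ⊕ ℤ/9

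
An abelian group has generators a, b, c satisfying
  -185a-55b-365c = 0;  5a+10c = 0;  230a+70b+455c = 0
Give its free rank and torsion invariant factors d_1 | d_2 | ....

Answer: M ≅ ℤ/5 ⊕ ℤ/5 ⊕ ℤ/15

Derivation:
rank_ℚ(R)=3; free=3−3=0
SNF(R) diag = [5, 5, 15] → torsion [5, 5, 15]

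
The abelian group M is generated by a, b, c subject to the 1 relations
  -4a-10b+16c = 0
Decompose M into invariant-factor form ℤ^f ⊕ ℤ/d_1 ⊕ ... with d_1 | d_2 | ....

Answer: M ≅ ℤ^2 ⊕ ℤ/2

Derivation:
rank_ℚ(R)=1; free=3−1=2
SNF(R) diag = [2] → torsion [2]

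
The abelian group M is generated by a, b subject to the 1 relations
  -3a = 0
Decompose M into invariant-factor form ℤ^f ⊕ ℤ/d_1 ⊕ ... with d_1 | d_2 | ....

rank_ℚ(R)=1; free=2−1=1
SNF(R) diag = [3] → torsion [3]

Answer: M ≅ ℤ^1 ⊕ ℤ/3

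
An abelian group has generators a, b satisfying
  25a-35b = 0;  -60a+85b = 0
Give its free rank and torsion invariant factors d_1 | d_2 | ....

rank_ℚ(R)=2; free=2−2=0
SNF(R) diag = [5, 5] → torsion [5, 5]

Answer: M ≅ ℤ/5 ⊕ ℤ/5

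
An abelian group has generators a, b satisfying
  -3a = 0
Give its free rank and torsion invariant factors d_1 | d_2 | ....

Answer: M ≅ ℤ^1 ⊕ ℤ/3

Derivation:
rank_ℚ(R)=1; free=2−1=1
SNF(R) diag = [3] → torsion [3]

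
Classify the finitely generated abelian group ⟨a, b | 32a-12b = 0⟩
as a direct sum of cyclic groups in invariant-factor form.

Answer: M ≅ ℤ^1 ⊕ ℤ/4

Derivation:
rank_ℚ(R)=1; free=2−1=1
SNF(R) diag = [4] → torsion [4]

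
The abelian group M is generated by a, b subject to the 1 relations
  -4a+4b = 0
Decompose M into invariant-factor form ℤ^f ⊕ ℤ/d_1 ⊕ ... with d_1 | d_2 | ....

Answer: M ≅ ℤ^1 ⊕ ℤ/4

Derivation:
rank_ℚ(R)=1; free=2−1=1
SNF(R) diag = [4] → torsion [4]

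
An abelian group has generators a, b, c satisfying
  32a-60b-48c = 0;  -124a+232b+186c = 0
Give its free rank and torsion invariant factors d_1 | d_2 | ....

rank_ℚ(R)=2; free=3−2=1
SNF(R) diag = [2, 4] → torsion [2, 4]

Answer: M ≅ ℤ^1 ⊕ ℤ/2 ⊕ ℤ/4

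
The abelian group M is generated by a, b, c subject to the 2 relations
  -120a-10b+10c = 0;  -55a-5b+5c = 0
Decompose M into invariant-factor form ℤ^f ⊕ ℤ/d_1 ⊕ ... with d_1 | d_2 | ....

rank_ℚ(R)=2; free=3−2=1
SNF(R) diag = [5, 10] → torsion [5, 10]

Answer: M ≅ ℤ^1 ⊕ ℤ/5 ⊕ ℤ/10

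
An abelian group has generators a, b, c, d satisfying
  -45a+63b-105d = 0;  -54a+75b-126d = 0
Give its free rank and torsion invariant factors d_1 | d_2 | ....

Answer: M ≅ ℤ^2 ⊕ ℤ/3 ⊕ ℤ/3

Derivation:
rank_ℚ(R)=2; free=4−2=2
SNF(R) diag = [3, 3] → torsion [3, 3]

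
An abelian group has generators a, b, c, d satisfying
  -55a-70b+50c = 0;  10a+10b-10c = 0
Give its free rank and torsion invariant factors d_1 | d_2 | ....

Answer: M ≅ ℤ^2 ⊕ ℤ/5 ⊕ ℤ/10

Derivation:
rank_ℚ(R)=2; free=4−2=2
SNF(R) diag = [5, 10] → torsion [5, 10]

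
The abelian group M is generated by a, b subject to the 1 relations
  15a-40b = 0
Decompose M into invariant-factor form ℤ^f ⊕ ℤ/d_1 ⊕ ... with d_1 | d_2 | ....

Answer: M ≅ ℤ^1 ⊕ ℤ/5

Derivation:
rank_ℚ(R)=1; free=2−1=1
SNF(R) diag = [5] → torsion [5]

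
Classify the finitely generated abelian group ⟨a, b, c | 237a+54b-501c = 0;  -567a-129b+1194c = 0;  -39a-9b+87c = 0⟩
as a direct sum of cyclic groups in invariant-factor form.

rank_ℚ(R)=3; free=3−3=0
SNF(R) diag = [3, 3, 9] → torsion [3, 3, 9]

Answer: M ≅ ℤ/3 ⊕ ℤ/3 ⊕ ℤ/9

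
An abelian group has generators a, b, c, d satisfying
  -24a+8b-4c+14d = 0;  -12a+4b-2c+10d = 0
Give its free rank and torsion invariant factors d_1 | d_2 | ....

Answer: M ≅ ℤ^2 ⊕ ℤ/2 ⊕ ℤ/6

Derivation:
rank_ℚ(R)=2; free=4−2=2
SNF(R) diag = [2, 6] → torsion [2, 6]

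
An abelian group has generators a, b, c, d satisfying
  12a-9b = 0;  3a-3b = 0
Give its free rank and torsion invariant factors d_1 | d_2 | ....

Answer: M ≅ ℤ^2 ⊕ ℤ/3 ⊕ ℤ/3

Derivation:
rank_ℚ(R)=2; free=4−2=2
SNF(R) diag = [3, 3] → torsion [3, 3]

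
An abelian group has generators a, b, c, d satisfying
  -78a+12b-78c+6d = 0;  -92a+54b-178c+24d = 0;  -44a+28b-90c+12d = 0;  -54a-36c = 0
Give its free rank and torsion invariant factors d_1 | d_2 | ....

rank_ℚ(R)=4; free=4−4=0
SNF(R) diag = [2, 2, 6, 18] → torsion [2, 2, 6, 18]

Answer: M ≅ ℤ/2 ⊕ ℤ/2 ⊕ ℤ/6 ⊕ ℤ/18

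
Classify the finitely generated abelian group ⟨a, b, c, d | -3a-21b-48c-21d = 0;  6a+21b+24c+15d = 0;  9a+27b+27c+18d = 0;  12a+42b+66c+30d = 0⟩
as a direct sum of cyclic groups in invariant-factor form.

rank_ℚ(R)=4; free=4−4=0
SNF(R) diag = [3, 3, 9, 18] → torsion [3, 3, 9, 18]

Answer: M ≅ ℤ/3 ⊕ ℤ/3 ⊕ ℤ/9 ⊕ ℤ/18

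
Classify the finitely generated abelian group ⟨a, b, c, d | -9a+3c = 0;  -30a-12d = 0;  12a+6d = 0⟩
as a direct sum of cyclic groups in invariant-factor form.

rank_ℚ(R)=3; free=4−3=1
SNF(R) diag = [3, 6, 6] → torsion [3, 6, 6]

Answer: M ≅ ℤ^1 ⊕ ℤ/3 ⊕ ℤ/6 ⊕ ℤ/6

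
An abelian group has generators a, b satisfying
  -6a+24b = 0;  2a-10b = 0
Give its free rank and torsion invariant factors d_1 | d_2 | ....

rank_ℚ(R)=2; free=2−2=0
SNF(R) diag = [2, 6] → torsion [2, 6]

Answer: M ≅ ℤ/2 ⊕ ℤ/6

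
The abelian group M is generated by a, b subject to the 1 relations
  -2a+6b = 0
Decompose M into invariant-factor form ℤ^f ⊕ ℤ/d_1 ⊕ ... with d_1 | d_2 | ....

rank_ℚ(R)=1; free=2−1=1
SNF(R) diag = [2] → torsion [2]

Answer: M ≅ ℤ^1 ⊕ ℤ/2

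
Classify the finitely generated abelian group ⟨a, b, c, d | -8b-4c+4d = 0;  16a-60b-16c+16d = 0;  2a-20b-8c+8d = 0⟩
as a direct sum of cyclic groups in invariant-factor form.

rank_ℚ(R)=3; free=4−3=1
SNF(R) diag = [2, 4, 4] → torsion [2, 4, 4]

Answer: M ≅ ℤ^1 ⊕ ℤ/2 ⊕ ℤ/4 ⊕ ℤ/4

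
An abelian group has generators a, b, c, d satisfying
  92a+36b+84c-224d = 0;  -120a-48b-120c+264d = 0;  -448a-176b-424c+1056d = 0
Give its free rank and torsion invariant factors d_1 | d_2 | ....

Answer: M ≅ ℤ^1 ⊕ ℤ/4 ⊕ ℤ/8 ⊕ ℤ/24

Derivation:
rank_ℚ(R)=3; free=4−3=1
SNF(R) diag = [4, 8, 24] → torsion [4, 8, 24]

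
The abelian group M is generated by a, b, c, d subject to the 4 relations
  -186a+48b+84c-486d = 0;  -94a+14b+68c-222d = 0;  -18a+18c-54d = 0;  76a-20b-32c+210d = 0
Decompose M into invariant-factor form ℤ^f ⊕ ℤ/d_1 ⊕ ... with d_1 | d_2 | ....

rank_ℚ(R)=4; free=4−4=0
SNF(R) diag = [2, 6, 18, 54] → torsion [2, 6, 18, 54]

Answer: M ≅ ℤ/2 ⊕ ℤ/6 ⊕ ℤ/18 ⊕ ℤ/54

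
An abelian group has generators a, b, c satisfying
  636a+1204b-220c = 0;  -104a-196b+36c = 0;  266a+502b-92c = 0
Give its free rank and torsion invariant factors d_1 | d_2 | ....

Answer: M ≅ ℤ/2 ⊕ ℤ/4 ⊕ ℤ/4

Derivation:
rank_ℚ(R)=3; free=3−3=0
SNF(R) diag = [2, 4, 4] → torsion [2, 4, 4]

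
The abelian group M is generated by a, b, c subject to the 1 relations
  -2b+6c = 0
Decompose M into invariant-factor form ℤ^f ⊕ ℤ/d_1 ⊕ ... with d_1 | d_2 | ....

Answer: M ≅ ℤ^2 ⊕ ℤ/2

Derivation:
rank_ℚ(R)=1; free=3−1=2
SNF(R) diag = [2] → torsion [2]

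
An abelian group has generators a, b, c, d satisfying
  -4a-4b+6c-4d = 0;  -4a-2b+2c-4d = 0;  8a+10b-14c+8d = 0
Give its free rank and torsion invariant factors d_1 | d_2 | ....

Answer: M ≅ ℤ^1 ⊕ ℤ/2 ⊕ ℤ/2 ⊕ ℤ/4

Derivation:
rank_ℚ(R)=3; free=4−3=1
SNF(R) diag = [2, 2, 4] → torsion [2, 2, 4]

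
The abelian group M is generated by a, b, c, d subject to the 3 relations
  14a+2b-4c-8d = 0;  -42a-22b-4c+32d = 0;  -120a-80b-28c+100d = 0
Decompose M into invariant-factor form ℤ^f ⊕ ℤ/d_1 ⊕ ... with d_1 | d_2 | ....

Answer: M ≅ ℤ^1 ⊕ ℤ/2 ⊕ ℤ/4 ⊕ ℤ/8

Derivation:
rank_ℚ(R)=3; free=4−3=1
SNF(R) diag = [2, 4, 8] → torsion [2, 4, 8]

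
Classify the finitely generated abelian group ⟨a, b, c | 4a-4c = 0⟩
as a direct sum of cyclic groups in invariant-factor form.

rank_ℚ(R)=1; free=3−1=2
SNF(R) diag = [4] → torsion [4]

Answer: M ≅ ℤ^2 ⊕ ℤ/4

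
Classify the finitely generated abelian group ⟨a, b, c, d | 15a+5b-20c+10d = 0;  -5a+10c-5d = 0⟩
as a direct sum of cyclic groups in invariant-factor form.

Answer: M ≅ ℤ^2 ⊕ ℤ/5 ⊕ ℤ/5

Derivation:
rank_ℚ(R)=2; free=4−2=2
SNF(R) diag = [5, 5] → torsion [5, 5]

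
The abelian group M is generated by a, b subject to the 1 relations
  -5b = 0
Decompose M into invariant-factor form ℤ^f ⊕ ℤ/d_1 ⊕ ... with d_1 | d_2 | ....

rank_ℚ(R)=1; free=2−1=1
SNF(R) diag = [5] → torsion [5]

Answer: M ≅ ℤ^1 ⊕ ℤ/5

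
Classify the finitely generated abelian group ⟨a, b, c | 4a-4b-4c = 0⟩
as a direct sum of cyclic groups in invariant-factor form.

Answer: M ≅ ℤ^2 ⊕ ℤ/4

Derivation:
rank_ℚ(R)=1; free=3−1=2
SNF(R) diag = [4] → torsion [4]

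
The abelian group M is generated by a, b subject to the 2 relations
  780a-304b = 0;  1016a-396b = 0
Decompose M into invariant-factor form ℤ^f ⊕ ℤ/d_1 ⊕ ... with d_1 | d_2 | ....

rank_ℚ(R)=2; free=2−2=0
SNF(R) diag = [4, 4] → torsion [4, 4]

Answer: M ≅ ℤ/4 ⊕ ℤ/4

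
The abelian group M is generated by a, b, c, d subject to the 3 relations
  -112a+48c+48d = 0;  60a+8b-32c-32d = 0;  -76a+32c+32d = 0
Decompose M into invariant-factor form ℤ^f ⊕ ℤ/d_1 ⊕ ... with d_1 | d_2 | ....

rank_ℚ(R)=3; free=4−3=1
SNF(R) diag = [4, 8, 16] → torsion [4, 8, 16]

Answer: M ≅ ℤ^1 ⊕ ℤ/4 ⊕ ℤ/8 ⊕ ℤ/16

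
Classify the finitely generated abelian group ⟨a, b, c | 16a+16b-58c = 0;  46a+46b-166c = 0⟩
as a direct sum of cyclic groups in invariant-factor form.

rank_ℚ(R)=2; free=3−2=1
SNF(R) diag = [2, 6] → torsion [2, 6]

Answer: M ≅ ℤ^1 ⊕ ℤ/2 ⊕ ℤ/6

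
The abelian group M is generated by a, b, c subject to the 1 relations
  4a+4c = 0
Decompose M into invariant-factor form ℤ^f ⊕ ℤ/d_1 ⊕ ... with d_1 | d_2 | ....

rank_ℚ(R)=1; free=3−1=2
SNF(R) diag = [4] → torsion [4]

Answer: M ≅ ℤ^2 ⊕ ℤ/4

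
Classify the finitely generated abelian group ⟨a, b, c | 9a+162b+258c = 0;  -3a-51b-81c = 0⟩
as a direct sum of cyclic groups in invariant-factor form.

Answer: M ≅ ℤ^1 ⊕ ℤ/3 ⊕ ℤ/3

Derivation:
rank_ℚ(R)=2; free=3−2=1
SNF(R) diag = [3, 3] → torsion [3, 3]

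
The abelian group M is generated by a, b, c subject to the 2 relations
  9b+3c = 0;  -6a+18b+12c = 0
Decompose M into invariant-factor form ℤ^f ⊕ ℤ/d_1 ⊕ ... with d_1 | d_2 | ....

Answer: M ≅ ℤ^1 ⊕ ℤ/3 ⊕ ℤ/6

Derivation:
rank_ℚ(R)=2; free=3−2=1
SNF(R) diag = [3, 6] → torsion [3, 6]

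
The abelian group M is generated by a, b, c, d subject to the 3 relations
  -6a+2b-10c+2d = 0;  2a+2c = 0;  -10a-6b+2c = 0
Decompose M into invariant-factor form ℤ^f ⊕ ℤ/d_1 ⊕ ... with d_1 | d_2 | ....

rank_ℚ(R)=3; free=4−3=1
SNF(R) diag = [2, 2, 6] → torsion [2, 2, 6]

Answer: M ≅ ℤ^1 ⊕ ℤ/2 ⊕ ℤ/2 ⊕ ℤ/6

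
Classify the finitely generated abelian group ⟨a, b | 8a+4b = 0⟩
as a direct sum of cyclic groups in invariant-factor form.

Answer: M ≅ ℤ^1 ⊕ ℤ/4

Derivation:
rank_ℚ(R)=1; free=2−1=1
SNF(R) diag = [4] → torsion [4]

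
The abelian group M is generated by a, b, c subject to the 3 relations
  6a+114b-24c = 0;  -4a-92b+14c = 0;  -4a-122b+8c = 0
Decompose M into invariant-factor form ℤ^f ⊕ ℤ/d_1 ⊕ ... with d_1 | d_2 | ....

Answer: M ≅ ℤ/2 ⊕ ℤ/6 ⊕ ℤ/18

Derivation:
rank_ℚ(R)=3; free=3−3=0
SNF(R) diag = [2, 6, 18] → torsion [2, 6, 18]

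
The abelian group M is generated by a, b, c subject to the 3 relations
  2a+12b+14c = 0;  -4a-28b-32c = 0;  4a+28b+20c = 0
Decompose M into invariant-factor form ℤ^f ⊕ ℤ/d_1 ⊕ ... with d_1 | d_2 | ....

Answer: M ≅ ℤ/2 ⊕ ℤ/4 ⊕ ℤ/12

Derivation:
rank_ℚ(R)=3; free=3−3=0
SNF(R) diag = [2, 4, 12] → torsion [2, 4, 12]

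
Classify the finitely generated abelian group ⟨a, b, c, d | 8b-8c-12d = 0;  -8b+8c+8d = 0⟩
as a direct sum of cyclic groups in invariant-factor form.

Answer: M ≅ ℤ^2 ⊕ ℤ/4 ⊕ ℤ/8

Derivation:
rank_ℚ(R)=2; free=4−2=2
SNF(R) diag = [4, 8] → torsion [4, 8]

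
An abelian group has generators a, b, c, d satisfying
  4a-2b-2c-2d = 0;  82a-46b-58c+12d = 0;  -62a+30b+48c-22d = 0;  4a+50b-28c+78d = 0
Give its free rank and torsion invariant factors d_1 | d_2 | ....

Answer: M ≅ ℤ/2 ⊕ ℤ/2 ⊕ ℤ/6 ⊕ ℤ/18

Derivation:
rank_ℚ(R)=4; free=4−4=0
SNF(R) diag = [2, 2, 6, 18] → torsion [2, 2, 6, 18]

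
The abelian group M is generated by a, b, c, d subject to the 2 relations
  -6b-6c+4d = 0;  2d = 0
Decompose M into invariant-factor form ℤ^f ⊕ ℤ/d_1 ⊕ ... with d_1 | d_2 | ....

Answer: M ≅ ℤ^2 ⊕ ℤ/2 ⊕ ℤ/6

Derivation:
rank_ℚ(R)=2; free=4−2=2
SNF(R) diag = [2, 6] → torsion [2, 6]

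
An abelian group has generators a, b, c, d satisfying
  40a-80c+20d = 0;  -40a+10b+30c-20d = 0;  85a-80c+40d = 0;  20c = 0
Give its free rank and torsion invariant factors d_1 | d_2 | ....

Answer: M ≅ ℤ/5 ⊕ ℤ/10 ⊕ ℤ/20 ⊕ ℤ/20

Derivation:
rank_ℚ(R)=4; free=4−4=0
SNF(R) diag = [5, 10, 20, 20] → torsion [5, 10, 20, 20]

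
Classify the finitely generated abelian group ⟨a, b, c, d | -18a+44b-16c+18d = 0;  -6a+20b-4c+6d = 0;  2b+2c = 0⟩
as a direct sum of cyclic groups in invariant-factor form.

Answer: M ≅ ℤ^1 ⊕ ℤ/2 ⊕ ℤ/6 ⊕ ℤ/12

Derivation:
rank_ℚ(R)=3; free=4−3=1
SNF(R) diag = [2, 6, 12] → torsion [2, 6, 12]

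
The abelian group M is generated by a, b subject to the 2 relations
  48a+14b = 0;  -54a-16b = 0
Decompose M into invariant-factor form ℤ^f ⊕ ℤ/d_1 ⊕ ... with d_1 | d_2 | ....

Answer: M ≅ ℤ/2 ⊕ ℤ/6

Derivation:
rank_ℚ(R)=2; free=2−2=0
SNF(R) diag = [2, 6] → torsion [2, 6]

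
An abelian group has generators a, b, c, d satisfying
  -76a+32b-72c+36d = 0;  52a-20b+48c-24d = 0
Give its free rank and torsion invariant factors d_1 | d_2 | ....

rank_ℚ(R)=2; free=4−2=2
SNF(R) diag = [4, 12] → torsion [4, 12]

Answer: M ≅ ℤ^2 ⊕ ℤ/4 ⊕ ℤ/12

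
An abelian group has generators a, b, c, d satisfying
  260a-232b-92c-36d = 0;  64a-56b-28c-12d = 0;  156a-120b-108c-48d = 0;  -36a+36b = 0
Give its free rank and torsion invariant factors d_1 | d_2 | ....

Answer: M ≅ ℤ/4 ⊕ ℤ/12 ⊕ ℤ/12 ⊕ ℤ/36

Derivation:
rank_ℚ(R)=4; free=4−4=0
SNF(R) diag = [4, 12, 12, 36] → torsion [4, 12, 12, 36]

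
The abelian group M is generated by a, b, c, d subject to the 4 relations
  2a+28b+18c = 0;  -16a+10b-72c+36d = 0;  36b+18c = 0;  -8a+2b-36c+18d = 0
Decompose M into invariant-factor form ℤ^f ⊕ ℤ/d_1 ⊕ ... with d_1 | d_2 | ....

Answer: M ≅ ℤ/2 ⊕ ℤ/6 ⊕ ℤ/18 ⊕ ℤ/18

Derivation:
rank_ℚ(R)=4; free=4−4=0
SNF(R) diag = [2, 6, 18, 18] → torsion [2, 6, 18, 18]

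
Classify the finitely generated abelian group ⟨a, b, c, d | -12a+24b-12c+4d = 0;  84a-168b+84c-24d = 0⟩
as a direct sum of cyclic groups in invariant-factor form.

rank_ℚ(R)=2; free=4−2=2
SNF(R) diag = [4, 12] → torsion [4, 12]

Answer: M ≅ ℤ^2 ⊕ ℤ/4 ⊕ ℤ/12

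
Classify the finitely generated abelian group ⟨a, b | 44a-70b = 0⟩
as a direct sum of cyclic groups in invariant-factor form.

rank_ℚ(R)=1; free=2−1=1
SNF(R) diag = [2] → torsion [2]

Answer: M ≅ ℤ^1 ⊕ ℤ/2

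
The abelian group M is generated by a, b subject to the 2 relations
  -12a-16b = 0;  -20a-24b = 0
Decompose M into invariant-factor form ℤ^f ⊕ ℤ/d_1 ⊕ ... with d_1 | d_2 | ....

rank_ℚ(R)=2; free=2−2=0
SNF(R) diag = [4, 8] → torsion [4, 8]

Answer: M ≅ ℤ/4 ⊕ ℤ/8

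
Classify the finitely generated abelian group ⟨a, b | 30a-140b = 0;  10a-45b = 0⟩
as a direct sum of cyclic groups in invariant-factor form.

rank_ℚ(R)=2; free=2−2=0
SNF(R) diag = [5, 10] → torsion [5, 10]

Answer: M ≅ ℤ/5 ⊕ ℤ/10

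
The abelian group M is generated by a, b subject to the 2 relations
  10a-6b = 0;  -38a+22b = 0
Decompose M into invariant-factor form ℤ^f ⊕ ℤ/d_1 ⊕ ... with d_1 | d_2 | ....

rank_ℚ(R)=2; free=2−2=0
SNF(R) diag = [2, 4] → torsion [2, 4]

Answer: M ≅ ℤ/2 ⊕ ℤ/4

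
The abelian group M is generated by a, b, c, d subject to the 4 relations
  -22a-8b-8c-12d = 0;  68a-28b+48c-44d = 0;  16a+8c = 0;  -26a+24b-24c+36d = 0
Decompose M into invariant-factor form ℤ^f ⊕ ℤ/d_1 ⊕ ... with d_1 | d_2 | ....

rank_ℚ(R)=4; free=4−4=0
SNF(R) diag = [2, 4, 8, 8] → torsion [2, 4, 8, 8]

Answer: M ≅ ℤ/2 ⊕ ℤ/4 ⊕ ℤ/8 ⊕ ℤ/8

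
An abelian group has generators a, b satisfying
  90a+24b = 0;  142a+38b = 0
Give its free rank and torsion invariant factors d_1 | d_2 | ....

rank_ℚ(R)=2; free=2−2=0
SNF(R) diag = [2, 6] → torsion [2, 6]

Answer: M ≅ ℤ/2 ⊕ ℤ/6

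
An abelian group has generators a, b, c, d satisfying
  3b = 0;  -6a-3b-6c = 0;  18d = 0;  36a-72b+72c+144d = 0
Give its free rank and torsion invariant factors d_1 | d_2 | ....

rank_ℚ(R)=4; free=4−4=0
SNF(R) diag = [3, 6, 18, 36] → torsion [3, 6, 18, 36]

Answer: M ≅ ℤ/3 ⊕ ℤ/6 ⊕ ℤ/18 ⊕ ℤ/36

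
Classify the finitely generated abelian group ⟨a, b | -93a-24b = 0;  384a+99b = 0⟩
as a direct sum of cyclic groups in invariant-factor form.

Answer: M ≅ ℤ/3 ⊕ ℤ/3

Derivation:
rank_ℚ(R)=2; free=2−2=0
SNF(R) diag = [3, 3] → torsion [3, 3]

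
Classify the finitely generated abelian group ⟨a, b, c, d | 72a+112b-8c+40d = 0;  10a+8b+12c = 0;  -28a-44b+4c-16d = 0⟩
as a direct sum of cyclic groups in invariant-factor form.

rank_ℚ(R)=3; free=4−3=1
SNF(R) diag = [2, 4, 8] → torsion [2, 4, 8]

Answer: M ≅ ℤ^1 ⊕ ℤ/2 ⊕ ℤ/4 ⊕ ℤ/8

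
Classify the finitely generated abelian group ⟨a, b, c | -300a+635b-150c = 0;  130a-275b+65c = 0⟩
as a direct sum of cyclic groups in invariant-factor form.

Answer: M ≅ ℤ^1 ⊕ ℤ/5 ⊕ ℤ/5

Derivation:
rank_ℚ(R)=2; free=3−2=1
SNF(R) diag = [5, 5] → torsion [5, 5]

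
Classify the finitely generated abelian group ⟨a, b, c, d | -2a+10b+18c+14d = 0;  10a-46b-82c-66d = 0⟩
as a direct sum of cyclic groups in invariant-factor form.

rank_ℚ(R)=2; free=4−2=2
SNF(R) diag = [2, 4] → torsion [2, 4]

Answer: M ≅ ℤ^2 ⊕ ℤ/2 ⊕ ℤ/4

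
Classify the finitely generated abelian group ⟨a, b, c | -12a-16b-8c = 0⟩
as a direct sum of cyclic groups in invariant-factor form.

rank_ℚ(R)=1; free=3−1=2
SNF(R) diag = [4] → torsion [4]

Answer: M ≅ ℤ^2 ⊕ ℤ/4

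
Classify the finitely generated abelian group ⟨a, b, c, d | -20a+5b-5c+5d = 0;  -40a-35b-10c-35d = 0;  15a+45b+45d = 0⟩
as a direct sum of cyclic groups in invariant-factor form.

Answer: M ≅ ℤ^1 ⊕ ℤ/5 ⊕ ℤ/15 ⊕ ℤ/45

Derivation:
rank_ℚ(R)=3; free=4−3=1
SNF(R) diag = [5, 15, 45] → torsion [5, 15, 45]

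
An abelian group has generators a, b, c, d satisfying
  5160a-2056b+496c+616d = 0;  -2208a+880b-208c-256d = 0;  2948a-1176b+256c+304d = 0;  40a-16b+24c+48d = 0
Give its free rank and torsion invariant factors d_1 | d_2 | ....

rank_ℚ(R)=4; free=4−4=0
SNF(R) diag = [4, 8, 24, 48] → torsion [4, 8, 24, 48]

Answer: M ≅ ℤ/4 ⊕ ℤ/8 ⊕ ℤ/24 ⊕ ℤ/48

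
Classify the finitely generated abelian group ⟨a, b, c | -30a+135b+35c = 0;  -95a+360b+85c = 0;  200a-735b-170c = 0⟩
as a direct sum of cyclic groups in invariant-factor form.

rank_ℚ(R)=3; free=3−3=0
SNF(R) diag = [5, 5, 15] → torsion [5, 5, 15]

Answer: M ≅ ℤ/5 ⊕ ℤ/5 ⊕ ℤ/15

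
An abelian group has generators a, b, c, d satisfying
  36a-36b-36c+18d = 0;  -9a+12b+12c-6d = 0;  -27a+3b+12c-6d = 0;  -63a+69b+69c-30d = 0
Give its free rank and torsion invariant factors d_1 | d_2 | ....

rank_ℚ(R)=4; free=4−4=0
SNF(R) diag = [3, 9, 9, 18] → torsion [3, 9, 9, 18]

Answer: M ≅ ℤ/3 ⊕ ℤ/9 ⊕ ℤ/9 ⊕ ℤ/18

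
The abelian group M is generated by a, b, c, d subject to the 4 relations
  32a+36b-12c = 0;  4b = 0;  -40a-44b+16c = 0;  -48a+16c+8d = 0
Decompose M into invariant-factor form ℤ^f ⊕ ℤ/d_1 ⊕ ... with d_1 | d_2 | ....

Answer: M ≅ ℤ/4 ⊕ ℤ/4 ⊕ ℤ/8 ⊕ ℤ/8

Derivation:
rank_ℚ(R)=4; free=4−4=0
SNF(R) diag = [4, 4, 8, 8] → torsion [4, 4, 8, 8]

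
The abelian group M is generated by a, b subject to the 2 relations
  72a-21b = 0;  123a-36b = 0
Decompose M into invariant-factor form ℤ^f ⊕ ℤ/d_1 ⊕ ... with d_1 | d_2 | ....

rank_ℚ(R)=2; free=2−2=0
SNF(R) diag = [3, 3] → torsion [3, 3]

Answer: M ≅ ℤ/3 ⊕ ℤ/3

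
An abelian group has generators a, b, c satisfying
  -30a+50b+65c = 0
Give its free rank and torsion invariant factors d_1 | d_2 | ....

Answer: M ≅ ℤ^2 ⊕ ℤ/5

Derivation:
rank_ℚ(R)=1; free=3−1=2
SNF(R) diag = [5] → torsion [5]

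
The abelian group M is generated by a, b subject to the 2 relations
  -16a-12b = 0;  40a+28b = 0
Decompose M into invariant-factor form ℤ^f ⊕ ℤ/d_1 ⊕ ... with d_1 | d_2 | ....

rank_ℚ(R)=2; free=2−2=0
SNF(R) diag = [4, 8] → torsion [4, 8]

Answer: M ≅ ℤ/4 ⊕ ℤ/8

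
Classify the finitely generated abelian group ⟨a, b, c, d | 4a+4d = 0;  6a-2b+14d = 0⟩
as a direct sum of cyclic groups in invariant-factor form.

rank_ℚ(R)=2; free=4−2=2
SNF(R) diag = [2, 4] → torsion [2, 4]

Answer: M ≅ ℤ^2 ⊕ ℤ/2 ⊕ ℤ/4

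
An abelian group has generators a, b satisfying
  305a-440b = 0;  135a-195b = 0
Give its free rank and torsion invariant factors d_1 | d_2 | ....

rank_ℚ(R)=2; free=2−2=0
SNF(R) diag = [5, 15] → torsion [5, 15]

Answer: M ≅ ℤ/5 ⊕ ℤ/15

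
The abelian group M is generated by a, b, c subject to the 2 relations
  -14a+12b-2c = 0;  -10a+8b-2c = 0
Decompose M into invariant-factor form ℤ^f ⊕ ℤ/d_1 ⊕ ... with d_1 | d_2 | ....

Answer: M ≅ ℤ^1 ⊕ ℤ/2 ⊕ ℤ/4

Derivation:
rank_ℚ(R)=2; free=3−2=1
SNF(R) diag = [2, 4] → torsion [2, 4]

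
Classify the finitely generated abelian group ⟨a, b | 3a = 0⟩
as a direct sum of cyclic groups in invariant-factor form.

Answer: M ≅ ℤ^1 ⊕ ℤ/3

Derivation:
rank_ℚ(R)=1; free=2−1=1
SNF(R) diag = [3] → torsion [3]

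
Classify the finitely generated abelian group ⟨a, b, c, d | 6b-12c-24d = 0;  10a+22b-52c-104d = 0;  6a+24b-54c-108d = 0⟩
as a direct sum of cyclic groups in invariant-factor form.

Answer: M ≅ ℤ^1 ⊕ ℤ/2 ⊕ ℤ/6 ⊕ ℤ/6

Derivation:
rank_ℚ(R)=3; free=4−3=1
SNF(R) diag = [2, 6, 6] → torsion [2, 6, 6]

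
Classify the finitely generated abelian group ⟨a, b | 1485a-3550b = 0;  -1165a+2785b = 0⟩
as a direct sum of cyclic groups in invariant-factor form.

Answer: M ≅ ℤ/5 ⊕ ℤ/5

Derivation:
rank_ℚ(R)=2; free=2−2=0
SNF(R) diag = [5, 5] → torsion [5, 5]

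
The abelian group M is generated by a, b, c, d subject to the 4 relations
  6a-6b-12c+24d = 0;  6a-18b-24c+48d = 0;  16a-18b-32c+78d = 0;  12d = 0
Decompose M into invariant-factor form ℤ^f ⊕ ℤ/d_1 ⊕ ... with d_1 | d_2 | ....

Answer: M ≅ ℤ/2 ⊕ ℤ/6 ⊕ ℤ/12 ⊕ ℤ/12

Derivation:
rank_ℚ(R)=4; free=4−4=0
SNF(R) diag = [2, 6, 12, 12] → torsion [2, 6, 12, 12]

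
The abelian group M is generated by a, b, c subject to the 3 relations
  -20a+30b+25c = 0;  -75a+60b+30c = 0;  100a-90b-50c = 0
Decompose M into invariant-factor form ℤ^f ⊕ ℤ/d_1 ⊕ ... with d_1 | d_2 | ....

rank_ℚ(R)=3; free=3−3=0
SNF(R) diag = [5, 15, 30] → torsion [5, 15, 30]

Answer: M ≅ ℤ/5 ⊕ ℤ/15 ⊕ ℤ/30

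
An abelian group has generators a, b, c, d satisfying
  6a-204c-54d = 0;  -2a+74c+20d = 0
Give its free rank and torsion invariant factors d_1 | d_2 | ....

rank_ℚ(R)=2; free=4−2=2
SNF(R) diag = [2, 6] → torsion [2, 6]

Answer: M ≅ ℤ^2 ⊕ ℤ/2 ⊕ ℤ/6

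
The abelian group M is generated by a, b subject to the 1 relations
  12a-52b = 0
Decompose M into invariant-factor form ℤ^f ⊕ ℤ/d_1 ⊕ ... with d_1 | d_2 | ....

Answer: M ≅ ℤ^1 ⊕ ℤ/4

Derivation:
rank_ℚ(R)=1; free=2−1=1
SNF(R) diag = [4] → torsion [4]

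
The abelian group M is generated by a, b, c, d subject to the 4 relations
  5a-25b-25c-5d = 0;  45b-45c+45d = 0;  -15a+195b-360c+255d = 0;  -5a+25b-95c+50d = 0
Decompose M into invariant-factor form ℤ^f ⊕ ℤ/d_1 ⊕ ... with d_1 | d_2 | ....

rank_ℚ(R)=4; free=4−4=0
SNF(R) diag = [5, 15, 15, 45] → torsion [5, 15, 15, 45]

Answer: M ≅ ℤ/5 ⊕ ℤ/15 ⊕ ℤ/15 ⊕ ℤ/45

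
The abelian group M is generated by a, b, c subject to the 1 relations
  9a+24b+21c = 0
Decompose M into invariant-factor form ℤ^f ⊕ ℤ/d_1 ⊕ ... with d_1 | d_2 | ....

rank_ℚ(R)=1; free=3−1=2
SNF(R) diag = [3] → torsion [3]

Answer: M ≅ ℤ^2 ⊕ ℤ/3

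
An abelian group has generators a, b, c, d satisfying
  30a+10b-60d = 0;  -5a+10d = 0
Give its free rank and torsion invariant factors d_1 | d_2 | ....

rank_ℚ(R)=2; free=4−2=2
SNF(R) diag = [5, 10] → torsion [5, 10]

Answer: M ≅ ℤ^2 ⊕ ℤ/5 ⊕ ℤ/10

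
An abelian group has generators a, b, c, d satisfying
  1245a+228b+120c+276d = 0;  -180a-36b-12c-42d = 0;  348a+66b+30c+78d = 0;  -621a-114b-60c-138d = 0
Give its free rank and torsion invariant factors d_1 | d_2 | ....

Answer: M ≅ ℤ/3 ⊕ ℤ/6 ⊕ ℤ/6 ⊕ ℤ/18

Derivation:
rank_ℚ(R)=4; free=4−4=0
SNF(R) diag = [3, 6, 6, 18] → torsion [3, 6, 6, 18]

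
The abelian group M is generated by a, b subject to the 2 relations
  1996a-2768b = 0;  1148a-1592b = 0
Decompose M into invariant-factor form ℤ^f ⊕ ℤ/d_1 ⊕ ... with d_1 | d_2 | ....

rank_ℚ(R)=2; free=2−2=0
SNF(R) diag = [4, 8] → torsion [4, 8]

Answer: M ≅ ℤ/4 ⊕ ℤ/8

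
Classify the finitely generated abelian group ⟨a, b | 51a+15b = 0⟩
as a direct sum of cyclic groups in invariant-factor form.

Answer: M ≅ ℤ^1 ⊕ ℤ/3

Derivation:
rank_ℚ(R)=1; free=2−1=1
SNF(R) diag = [3] → torsion [3]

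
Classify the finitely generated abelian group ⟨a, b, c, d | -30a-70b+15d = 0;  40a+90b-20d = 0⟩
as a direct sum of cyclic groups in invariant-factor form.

rank_ℚ(R)=2; free=4−2=2
SNF(R) diag = [5, 10] → torsion [5, 10]

Answer: M ≅ ℤ^2 ⊕ ℤ/5 ⊕ ℤ/10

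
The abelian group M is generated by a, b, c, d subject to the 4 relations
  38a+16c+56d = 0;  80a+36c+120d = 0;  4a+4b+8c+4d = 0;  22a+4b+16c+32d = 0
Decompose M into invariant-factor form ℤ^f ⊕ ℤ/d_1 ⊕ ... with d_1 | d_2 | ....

rank_ℚ(R)=4; free=4−4=0
SNF(R) diag = [2, 4, 4, 12] → torsion [2, 4, 4, 12]

Answer: M ≅ ℤ/2 ⊕ ℤ/4 ⊕ ℤ/4 ⊕ ℤ/12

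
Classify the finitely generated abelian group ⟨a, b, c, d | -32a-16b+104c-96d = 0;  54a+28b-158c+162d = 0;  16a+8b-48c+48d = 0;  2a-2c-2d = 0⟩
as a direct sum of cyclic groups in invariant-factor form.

rank_ℚ(R)=4; free=4−4=0
SNF(R) diag = [2, 4, 8, 16] → torsion [2, 4, 8, 16]

Answer: M ≅ ℤ/2 ⊕ ℤ/4 ⊕ ℤ/8 ⊕ ℤ/16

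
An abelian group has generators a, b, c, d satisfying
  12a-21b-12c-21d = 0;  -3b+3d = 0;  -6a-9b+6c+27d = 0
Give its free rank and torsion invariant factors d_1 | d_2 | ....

rank_ℚ(R)=3; free=4−3=1
SNF(R) diag = [3, 6, 6] → torsion [3, 6, 6]

Answer: M ≅ ℤ^1 ⊕ ℤ/3 ⊕ ℤ/6 ⊕ ℤ/6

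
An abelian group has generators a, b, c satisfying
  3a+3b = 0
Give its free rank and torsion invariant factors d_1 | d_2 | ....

rank_ℚ(R)=1; free=3−1=2
SNF(R) diag = [3] → torsion [3]

Answer: M ≅ ℤ^2 ⊕ ℤ/3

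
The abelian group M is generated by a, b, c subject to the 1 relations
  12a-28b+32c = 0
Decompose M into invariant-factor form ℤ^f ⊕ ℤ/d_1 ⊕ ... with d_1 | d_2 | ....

rank_ℚ(R)=1; free=3−1=2
SNF(R) diag = [4] → torsion [4]

Answer: M ≅ ℤ^2 ⊕ ℤ/4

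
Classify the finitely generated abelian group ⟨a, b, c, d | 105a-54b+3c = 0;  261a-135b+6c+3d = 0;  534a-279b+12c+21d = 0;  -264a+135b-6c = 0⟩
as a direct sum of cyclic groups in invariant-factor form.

rank_ℚ(R)=4; free=4−4=0
SNF(R) diag = [3, 3, 9, 27] → torsion [3, 3, 9, 27]

Answer: M ≅ ℤ/3 ⊕ ℤ/3 ⊕ ℤ/9 ⊕ ℤ/27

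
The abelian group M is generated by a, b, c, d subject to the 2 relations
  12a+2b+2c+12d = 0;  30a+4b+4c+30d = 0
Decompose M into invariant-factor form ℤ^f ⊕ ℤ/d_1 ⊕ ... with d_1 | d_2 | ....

rank_ℚ(R)=2; free=4−2=2
SNF(R) diag = [2, 6] → torsion [2, 6]

Answer: M ≅ ℤ^2 ⊕ ℤ/2 ⊕ ℤ/6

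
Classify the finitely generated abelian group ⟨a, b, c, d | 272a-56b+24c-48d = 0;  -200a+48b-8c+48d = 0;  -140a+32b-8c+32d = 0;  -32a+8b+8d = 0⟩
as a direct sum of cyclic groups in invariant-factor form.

Answer: M ≅ ℤ/4 ⊕ ℤ/8 ⊕ ℤ/8 ⊕ ℤ/8

Derivation:
rank_ℚ(R)=4; free=4−4=0
SNF(R) diag = [4, 8, 8, 8] → torsion [4, 8, 8, 8]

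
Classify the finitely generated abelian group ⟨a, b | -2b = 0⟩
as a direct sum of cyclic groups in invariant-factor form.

Answer: M ≅ ℤ^1 ⊕ ℤ/2

Derivation:
rank_ℚ(R)=1; free=2−1=1
SNF(R) diag = [2] → torsion [2]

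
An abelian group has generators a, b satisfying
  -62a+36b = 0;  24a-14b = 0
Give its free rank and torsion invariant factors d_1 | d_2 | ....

rank_ℚ(R)=2; free=2−2=0
SNF(R) diag = [2, 2] → torsion [2, 2]

Answer: M ≅ ℤ/2 ⊕ ℤ/2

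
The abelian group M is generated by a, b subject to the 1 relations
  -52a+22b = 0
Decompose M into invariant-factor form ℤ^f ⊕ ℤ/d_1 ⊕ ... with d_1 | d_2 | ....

rank_ℚ(R)=1; free=2−1=1
SNF(R) diag = [2] → torsion [2]

Answer: M ≅ ℤ^1 ⊕ ℤ/2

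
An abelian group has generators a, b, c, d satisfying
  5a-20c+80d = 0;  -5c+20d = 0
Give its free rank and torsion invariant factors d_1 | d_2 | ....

Answer: M ≅ ℤ^2 ⊕ ℤ/5 ⊕ ℤ/5

Derivation:
rank_ℚ(R)=2; free=4−2=2
SNF(R) diag = [5, 5] → torsion [5, 5]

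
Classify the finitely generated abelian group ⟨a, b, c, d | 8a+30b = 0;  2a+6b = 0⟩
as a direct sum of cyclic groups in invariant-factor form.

rank_ℚ(R)=2; free=4−2=2
SNF(R) diag = [2, 6] → torsion [2, 6]

Answer: M ≅ ℤ^2 ⊕ ℤ/2 ⊕ ℤ/6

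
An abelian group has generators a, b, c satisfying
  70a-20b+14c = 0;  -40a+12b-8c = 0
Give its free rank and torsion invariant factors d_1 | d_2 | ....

rank_ℚ(R)=2; free=3−2=1
SNF(R) diag = [2, 4] → torsion [2, 4]

Answer: M ≅ ℤ^1 ⊕ ℤ/2 ⊕ ℤ/4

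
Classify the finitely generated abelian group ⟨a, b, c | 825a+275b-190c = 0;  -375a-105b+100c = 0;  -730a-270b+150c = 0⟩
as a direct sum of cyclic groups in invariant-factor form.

rank_ℚ(R)=3; free=3−3=0
SNF(R) diag = [5, 10, 20] → torsion [5, 10, 20]

Answer: M ≅ ℤ/5 ⊕ ℤ/10 ⊕ ℤ/20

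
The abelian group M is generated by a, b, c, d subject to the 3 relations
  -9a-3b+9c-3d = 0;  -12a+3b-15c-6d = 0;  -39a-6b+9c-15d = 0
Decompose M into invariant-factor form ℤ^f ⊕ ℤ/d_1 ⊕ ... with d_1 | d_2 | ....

rank_ℚ(R)=3; free=4−3=1
SNF(R) diag = [3, 3, 3] → torsion [3, 3, 3]

Answer: M ≅ ℤ^1 ⊕ ℤ/3 ⊕ ℤ/3 ⊕ ℤ/3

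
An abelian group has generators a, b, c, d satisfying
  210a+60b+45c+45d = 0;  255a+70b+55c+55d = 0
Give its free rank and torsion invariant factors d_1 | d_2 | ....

rank_ℚ(R)=2; free=4−2=2
SNF(R) diag = [5, 15] → torsion [5, 15]

Answer: M ≅ ℤ^2 ⊕ ℤ/5 ⊕ ℤ/15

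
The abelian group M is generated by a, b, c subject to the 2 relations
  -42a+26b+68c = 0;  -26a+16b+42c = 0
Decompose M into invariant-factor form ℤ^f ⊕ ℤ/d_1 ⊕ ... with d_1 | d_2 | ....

Answer: M ≅ ℤ^1 ⊕ ℤ/2 ⊕ ℤ/2

Derivation:
rank_ℚ(R)=2; free=3−2=1
SNF(R) diag = [2, 2] → torsion [2, 2]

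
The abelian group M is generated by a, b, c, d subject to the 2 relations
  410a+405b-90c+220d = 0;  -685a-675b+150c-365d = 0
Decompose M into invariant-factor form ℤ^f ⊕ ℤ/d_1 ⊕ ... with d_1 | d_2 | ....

Answer: M ≅ ℤ^2 ⊕ ℤ/5 ⊕ ℤ/15

Derivation:
rank_ℚ(R)=2; free=4−2=2
SNF(R) diag = [5, 15] → torsion [5, 15]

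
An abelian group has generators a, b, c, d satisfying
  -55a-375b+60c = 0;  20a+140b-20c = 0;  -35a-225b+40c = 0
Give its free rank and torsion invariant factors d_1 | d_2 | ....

rank_ℚ(R)=3; free=4−3=1
SNF(R) diag = [5, 10, 20] → torsion [5, 10, 20]

Answer: M ≅ ℤ^1 ⊕ ℤ/5 ⊕ ℤ/10 ⊕ ℤ/20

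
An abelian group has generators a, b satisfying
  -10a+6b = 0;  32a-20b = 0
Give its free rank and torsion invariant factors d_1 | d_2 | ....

rank_ℚ(R)=2; free=2−2=0
SNF(R) diag = [2, 4] → torsion [2, 4]

Answer: M ≅ ℤ/2 ⊕ ℤ/4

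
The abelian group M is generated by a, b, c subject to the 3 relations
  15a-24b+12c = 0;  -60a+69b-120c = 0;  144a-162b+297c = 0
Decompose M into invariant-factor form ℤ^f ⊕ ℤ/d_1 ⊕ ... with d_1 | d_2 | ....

Answer: M ≅ ℤ/3 ⊕ ℤ/9 ⊕ ℤ/9

Derivation:
rank_ℚ(R)=3; free=3−3=0
SNF(R) diag = [3, 9, 9] → torsion [3, 9, 9]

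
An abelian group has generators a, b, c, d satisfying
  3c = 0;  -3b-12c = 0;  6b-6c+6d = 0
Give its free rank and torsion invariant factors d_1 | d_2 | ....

rank_ℚ(R)=3; free=4−3=1
SNF(R) diag = [3, 3, 6] → torsion [3, 3, 6]

Answer: M ≅ ℤ^1 ⊕ ℤ/3 ⊕ ℤ/3 ⊕ ℤ/6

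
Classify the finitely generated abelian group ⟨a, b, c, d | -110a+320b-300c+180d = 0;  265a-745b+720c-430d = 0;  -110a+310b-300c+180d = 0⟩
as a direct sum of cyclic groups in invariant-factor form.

rank_ℚ(R)=3; free=4−3=1
SNF(R) diag = [5, 10, 20] → torsion [5, 10, 20]

Answer: M ≅ ℤ^1 ⊕ ℤ/5 ⊕ ℤ/10 ⊕ ℤ/20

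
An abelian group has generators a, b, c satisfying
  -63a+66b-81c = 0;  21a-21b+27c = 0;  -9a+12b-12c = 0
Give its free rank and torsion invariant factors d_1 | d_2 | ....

Answer: M ≅ ℤ/3 ⊕ ℤ/3 ⊕ ℤ/3

Derivation:
rank_ℚ(R)=3; free=3−3=0
SNF(R) diag = [3, 3, 3] → torsion [3, 3, 3]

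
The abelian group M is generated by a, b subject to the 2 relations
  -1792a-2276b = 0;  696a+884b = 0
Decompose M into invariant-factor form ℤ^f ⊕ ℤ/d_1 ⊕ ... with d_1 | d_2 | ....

rank_ℚ(R)=2; free=2−2=0
SNF(R) diag = [4, 8] → torsion [4, 8]

Answer: M ≅ ℤ/4 ⊕ ℤ/8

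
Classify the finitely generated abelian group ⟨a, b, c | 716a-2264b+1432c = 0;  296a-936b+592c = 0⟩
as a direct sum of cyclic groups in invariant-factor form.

Answer: M ≅ ℤ^1 ⊕ ℤ/4 ⊕ ℤ/8

Derivation:
rank_ℚ(R)=2; free=3−2=1
SNF(R) diag = [4, 8] → torsion [4, 8]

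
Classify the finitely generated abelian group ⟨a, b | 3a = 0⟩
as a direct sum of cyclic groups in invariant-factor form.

rank_ℚ(R)=1; free=2−1=1
SNF(R) diag = [3] → torsion [3]

Answer: M ≅ ℤ^1 ⊕ ℤ/3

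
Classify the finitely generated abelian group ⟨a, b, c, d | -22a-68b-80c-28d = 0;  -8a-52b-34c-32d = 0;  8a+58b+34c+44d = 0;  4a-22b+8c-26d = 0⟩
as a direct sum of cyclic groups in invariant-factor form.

Answer: M ≅ ℤ/2 ⊕ ℤ/6 ⊕ ℤ/18 ⊕ ℤ/18

Derivation:
rank_ℚ(R)=4; free=4−4=0
SNF(R) diag = [2, 6, 18, 18] → torsion [2, 6, 18, 18]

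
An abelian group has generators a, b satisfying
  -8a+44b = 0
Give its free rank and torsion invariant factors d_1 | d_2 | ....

rank_ℚ(R)=1; free=2−1=1
SNF(R) diag = [4] → torsion [4]

Answer: M ≅ ℤ^1 ⊕ ℤ/4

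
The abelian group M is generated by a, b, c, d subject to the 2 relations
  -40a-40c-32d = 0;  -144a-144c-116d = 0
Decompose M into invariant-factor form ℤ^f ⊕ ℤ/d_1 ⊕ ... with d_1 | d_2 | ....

Answer: M ≅ ℤ^2 ⊕ ℤ/4 ⊕ ℤ/8

Derivation:
rank_ℚ(R)=2; free=4−2=2
SNF(R) diag = [4, 8] → torsion [4, 8]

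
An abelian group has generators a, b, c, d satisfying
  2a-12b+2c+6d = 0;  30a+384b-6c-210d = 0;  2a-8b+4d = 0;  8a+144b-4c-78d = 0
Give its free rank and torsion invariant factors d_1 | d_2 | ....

Answer: M ≅ ℤ/2 ⊕ ℤ/2 ⊕ ℤ/6 ⊕ ℤ/12

Derivation:
rank_ℚ(R)=4; free=4−4=0
SNF(R) diag = [2, 2, 6, 12] → torsion [2, 2, 6, 12]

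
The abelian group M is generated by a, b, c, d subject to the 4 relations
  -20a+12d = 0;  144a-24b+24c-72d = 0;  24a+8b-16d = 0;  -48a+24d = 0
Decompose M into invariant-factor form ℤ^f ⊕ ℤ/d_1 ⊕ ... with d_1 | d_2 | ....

Answer: M ≅ ℤ/4 ⊕ ℤ/8 ⊕ ℤ/24 ⊕ ℤ/24

Derivation:
rank_ℚ(R)=4; free=4−4=0
SNF(R) diag = [4, 8, 24, 24] → torsion [4, 8, 24, 24]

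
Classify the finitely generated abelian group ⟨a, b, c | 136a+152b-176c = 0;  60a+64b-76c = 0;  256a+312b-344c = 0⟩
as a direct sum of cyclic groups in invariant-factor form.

Answer: M ≅ ℤ/4 ⊕ ℤ/8 ⊕ ℤ/16

Derivation:
rank_ℚ(R)=3; free=3−3=0
SNF(R) diag = [4, 8, 16] → torsion [4, 8, 16]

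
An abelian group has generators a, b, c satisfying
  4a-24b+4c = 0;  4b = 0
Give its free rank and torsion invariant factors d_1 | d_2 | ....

rank_ℚ(R)=2; free=3−2=1
SNF(R) diag = [4, 4] → torsion [4, 4]

Answer: M ≅ ℤ^1 ⊕ ℤ/4 ⊕ ℤ/4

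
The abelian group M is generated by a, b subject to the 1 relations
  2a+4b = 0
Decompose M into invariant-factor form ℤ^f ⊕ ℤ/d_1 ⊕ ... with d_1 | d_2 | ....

rank_ℚ(R)=1; free=2−1=1
SNF(R) diag = [2] → torsion [2]

Answer: M ≅ ℤ^1 ⊕ ℤ/2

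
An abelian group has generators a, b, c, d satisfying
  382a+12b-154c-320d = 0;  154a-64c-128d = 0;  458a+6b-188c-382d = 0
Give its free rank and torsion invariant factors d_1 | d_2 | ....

rank_ℚ(R)=3; free=4−3=1
SNF(R) diag = [2, 6, 6] → torsion [2, 6, 6]

Answer: M ≅ ℤ^1 ⊕ ℤ/2 ⊕ ℤ/6 ⊕ ℤ/6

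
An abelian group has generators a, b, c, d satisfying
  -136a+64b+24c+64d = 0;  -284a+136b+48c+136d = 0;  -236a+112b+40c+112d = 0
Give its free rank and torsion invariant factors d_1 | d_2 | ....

rank_ℚ(R)=3; free=4−3=1
SNF(R) diag = [4, 8, 8] → torsion [4, 8, 8]

Answer: M ≅ ℤ^1 ⊕ ℤ/4 ⊕ ℤ/8 ⊕ ℤ/8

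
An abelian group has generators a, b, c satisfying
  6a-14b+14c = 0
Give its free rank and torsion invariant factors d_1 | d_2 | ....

Answer: M ≅ ℤ^2 ⊕ ℤ/2

Derivation:
rank_ℚ(R)=1; free=3−1=2
SNF(R) diag = [2] → torsion [2]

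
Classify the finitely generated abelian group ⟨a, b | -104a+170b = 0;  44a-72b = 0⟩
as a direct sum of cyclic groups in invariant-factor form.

rank_ℚ(R)=2; free=2−2=0
SNF(R) diag = [2, 4] → torsion [2, 4]

Answer: M ≅ ℤ/2 ⊕ ℤ/4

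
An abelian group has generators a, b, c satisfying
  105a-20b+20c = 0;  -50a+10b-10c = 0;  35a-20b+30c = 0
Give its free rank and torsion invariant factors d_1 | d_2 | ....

rank_ℚ(R)=3; free=3−3=0
SNF(R) diag = [5, 10, 10] → torsion [5, 10, 10]

Answer: M ≅ ℤ/5 ⊕ ℤ/10 ⊕ ℤ/10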